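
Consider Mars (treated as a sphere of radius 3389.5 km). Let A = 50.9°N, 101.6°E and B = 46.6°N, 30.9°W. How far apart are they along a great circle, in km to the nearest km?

With latitudes φ₁ = 50.900°, φ₂ = 46.600° and longitude difference Δλ = -132.500°:
Haversine: a = sin²(Δφ/2) + cos φ₁ cos φ₂ sin²(Δλ/2) = 0.0014 + (0.6307)(0.6871)(0.8378) = 0.36445.
Central angle c = 2·arcsin(√a) = 1.29626 rad.
Distance = R·c = 3389.5 × 1.2963 ≈ 4394 km.

4394 km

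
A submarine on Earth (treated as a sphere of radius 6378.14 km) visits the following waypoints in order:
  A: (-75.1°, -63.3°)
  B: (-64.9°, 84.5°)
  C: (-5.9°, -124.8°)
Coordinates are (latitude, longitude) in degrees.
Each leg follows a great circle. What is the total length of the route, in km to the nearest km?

16079 km

Leg A→B: central angle 0.6716 rad, distance 4283.6 km.
Leg B→C: central angle 1.8493 rad, distance 11794.9 km.
Total: 4283.6 + 11794.9 ≈ 16079 km.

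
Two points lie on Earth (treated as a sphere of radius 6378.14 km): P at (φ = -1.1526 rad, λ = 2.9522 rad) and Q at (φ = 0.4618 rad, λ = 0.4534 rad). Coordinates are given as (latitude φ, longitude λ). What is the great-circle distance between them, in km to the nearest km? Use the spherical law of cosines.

14948 km

With latitudes φ₁ = -66.039°, φ₂ = 26.459° and longitude difference Δλ = -143.171°:
cos c = sin φ₁ sin φ₂ + cos φ₁ cos φ₂ cos Δλ = (-0.9138)(0.4456) + (0.4061)(0.8953)(-0.8004) = -0.69818,
so c = arccos(-0.69818) = 2.34364 rad.
Distance = R·c = 6378.14 × 2.3436 ≈ 14948 km.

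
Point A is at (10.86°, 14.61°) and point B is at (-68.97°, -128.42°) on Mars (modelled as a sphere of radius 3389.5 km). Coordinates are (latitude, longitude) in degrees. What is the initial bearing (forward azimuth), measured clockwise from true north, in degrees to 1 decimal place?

194.0°

With φ₁ = 0.1895, φ₂ = -1.2038, Δλ = -2.4963 rad, the forward-azimuth formula gives
θ = atan2( sin Δλ cos φ₂ , cos φ₁ sin φ₂ − sin φ₁ cos φ₂ cos Δλ ) = atan2(-0.2158, -0.8627) = -165.95°.
Adding 360° brings this into [0°, 360°): 194.0°.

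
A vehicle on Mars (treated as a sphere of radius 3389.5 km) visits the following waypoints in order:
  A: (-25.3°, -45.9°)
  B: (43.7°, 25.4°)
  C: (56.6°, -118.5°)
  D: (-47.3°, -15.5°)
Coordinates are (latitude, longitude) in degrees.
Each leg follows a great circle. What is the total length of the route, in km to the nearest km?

Leg A→B: central angle 1.6566 rad, distance 5615.0 km.
Leg B→C: central angle 1.3127 rad, distance 4449.5 km.
Leg C→D: central angle 2.3427 rad, distance 7940.7 km.
Total: 5615.0 + 4449.5 + 7940.7 ≈ 18005 km.

18005 km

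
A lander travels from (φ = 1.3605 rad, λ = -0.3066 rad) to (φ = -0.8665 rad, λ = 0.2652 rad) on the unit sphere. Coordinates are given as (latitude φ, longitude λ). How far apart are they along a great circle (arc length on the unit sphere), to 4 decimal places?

2.2544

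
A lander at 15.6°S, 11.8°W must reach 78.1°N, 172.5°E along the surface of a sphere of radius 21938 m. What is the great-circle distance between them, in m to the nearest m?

In radians: φ₁ = -0.2723, φ₂ = 1.3631, Δλ = -175.700° = -3.0665 rad.
cos c = sin φ₁ sin φ₂ + cos φ₁ cos φ₂ cos Δλ = (-0.2689)(0.9785) + (0.9632)(0.2062)(-0.9972) = -0.46119,
so c = arccos(-0.46119) = 2.05013 rad.
Distance = R·c = 21938 × 2.0501 ≈ 44976 m.

44976 m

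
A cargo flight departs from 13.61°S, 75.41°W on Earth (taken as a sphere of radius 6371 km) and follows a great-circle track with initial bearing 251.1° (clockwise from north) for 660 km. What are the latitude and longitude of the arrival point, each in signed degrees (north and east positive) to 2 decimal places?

-15.46°, -81.24°

Angular distance δ = d/R = 660/6371 = 0.10359 rad; initial bearing θ = 4.3825 rad.
sin φ₂ = sin φ₁ cos δ + cos φ₁ sin δ cos θ = (-0.2353)(0.9946) + (0.9719)(0.1034)(-0.3239) = -0.2666, so φ₂ = -15.46°.
Δλ = atan2(sin θ sin δ cos φ₁, cos δ − sin φ₁ sin φ₂) = atan2(-0.0951, 0.9319) = -5.826°.
λ₂ = -75.410° − 5.826° = -81.24°.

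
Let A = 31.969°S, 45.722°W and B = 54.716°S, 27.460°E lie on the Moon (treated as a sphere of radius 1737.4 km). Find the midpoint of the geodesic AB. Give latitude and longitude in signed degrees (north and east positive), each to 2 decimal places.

Central angle δ = 0.9594 rad. Interpolating on the sphere with fraction f = 0.5:
P = [sin((1−f)δ)·A + sin(fδ)·B] / sin δ = 0.5636·A + 0.5636·B in Cartesian coordinates,
giving P = (0.6227, -0.1922, -0.7585), i.e. latitude -49.33°, longitude -17.15°.

-49.33°, -17.15°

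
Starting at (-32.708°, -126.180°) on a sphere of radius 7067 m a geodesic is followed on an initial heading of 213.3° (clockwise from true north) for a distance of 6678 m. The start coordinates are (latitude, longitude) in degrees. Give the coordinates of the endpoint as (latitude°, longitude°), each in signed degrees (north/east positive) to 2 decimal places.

-62.44°, 159.73°

Angular distance δ = d/R = 6678/7067 = 0.94496 rad; initial bearing θ = 3.7228 rad.
sin φ₂ = sin φ₁ cos δ + cos φ₁ sin δ cos θ = (-0.5404)(0.5858) + (0.8414)(0.8105)(-0.8358) = -0.8865, so φ₂ = -62.44°.
Δλ = atan2(sin θ sin δ cos φ₁, cos δ − sin φ₁ sin φ₂) = atan2(-0.3744, 0.1067) = -74.087°.
λ₂ = -126.180° − 74.087° = -200.27° → 159.73° after wrapping to (−180°, 180°].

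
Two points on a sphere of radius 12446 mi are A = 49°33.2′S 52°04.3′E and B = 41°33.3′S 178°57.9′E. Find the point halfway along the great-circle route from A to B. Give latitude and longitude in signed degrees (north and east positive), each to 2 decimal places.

The central angle between A and B is δ = 1.3558 rad.
With f = 0.5, the slerp weights are sin((1−f)δ)/sin δ = 0.6419 and sin(fδ)/sin δ = 0.6419.
Weighted sum of the unit vectors: (0.6419)·(0.3988,0.5117,-0.7610) + (0.6419)·(-0.7482,0.0135,-0.6633) = (-0.2243, 0.3372, -0.9143).
Converting back: φ = atan2(z, √(x²+y²)) = -66.11°, λ = atan2(y, x) = 123.64°.

-66.11°, 123.64°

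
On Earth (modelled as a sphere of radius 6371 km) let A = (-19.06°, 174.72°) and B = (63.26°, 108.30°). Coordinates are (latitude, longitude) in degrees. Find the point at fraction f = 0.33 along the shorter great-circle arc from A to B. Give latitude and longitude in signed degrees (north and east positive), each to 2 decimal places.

The central angle between A and B is δ = 1.6926 rad.
With f = 0.33, the slerp weights are sin((1−f)δ)/sin δ = 0.9129 and sin(fδ)/sin δ = 0.5339.
Weighted sum of the unit vectors: (0.9129)·(-0.9412,0.0870,-0.3266) + (0.5339)·(-0.1413,0.4272,0.8931) = (-0.9346, 0.3075, 0.1787).
Converting back: φ = atan2(z, √(x²+y²)) = 10.29°, λ = atan2(y, x) = 161.79°.

10.29°, 161.79°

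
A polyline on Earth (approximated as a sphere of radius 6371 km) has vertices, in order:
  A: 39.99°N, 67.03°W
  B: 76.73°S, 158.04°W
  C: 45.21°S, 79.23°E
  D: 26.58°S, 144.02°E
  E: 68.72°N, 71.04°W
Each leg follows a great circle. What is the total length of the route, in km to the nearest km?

41033 km

Leg A→B: central angle 2.2505 rad, distance 14338.2 km.
Leg B→C: central angle 0.9232 rad, distance 5881.4 km.
Leg C→D: central angle 0.9448 rad, distance 6019.3 km.
Leg D→E: central angle 2.3221 rad, distance 14794.3 km.
Total: 14338.2 + 5881.4 + 6019.3 + 14794.3 ≈ 41033 km.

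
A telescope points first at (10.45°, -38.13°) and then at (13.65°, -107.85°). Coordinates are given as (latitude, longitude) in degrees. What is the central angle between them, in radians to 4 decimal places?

1.1874 rad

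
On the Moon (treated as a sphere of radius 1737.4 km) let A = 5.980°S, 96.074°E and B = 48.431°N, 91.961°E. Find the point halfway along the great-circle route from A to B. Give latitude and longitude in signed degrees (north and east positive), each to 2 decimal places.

21.24°, 94.43°

The central angle between A and B is δ = 0.9517 rad.
With f = 0.5, the slerp weights are sin((1−f)δ)/sin δ = 0.5625 and sin(fδ)/sin δ = 0.5625.
Weighted sum of the unit vectors: (0.5625)·(-0.1052,0.9890,-0.1042) + (0.5625)·(-0.0227,0.6631,0.7482) = (-0.0720, 0.9293, 0.3622).
Converting back: φ = atan2(z, √(x²+y²)) = 21.24°, λ = atan2(y, x) = 94.43°.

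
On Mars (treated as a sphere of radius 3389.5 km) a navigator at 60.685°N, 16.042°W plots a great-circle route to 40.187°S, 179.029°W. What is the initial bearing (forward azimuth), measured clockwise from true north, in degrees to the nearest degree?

Δλ = -162.987° = -2.8447 rad.
y = sin Δλ · cos φ₂ = (-0.2926)(0.7639) = -0.2235
x = cos φ₁ sin φ₂ − sin φ₁ cos φ₂ cos Δλ = (0.4896)(-0.6453) − (0.8719)(0.7639)(-0.9562) = 0.3210
θ = atan2(y, x) = -34.85°; adding 360° gives 325°.

325°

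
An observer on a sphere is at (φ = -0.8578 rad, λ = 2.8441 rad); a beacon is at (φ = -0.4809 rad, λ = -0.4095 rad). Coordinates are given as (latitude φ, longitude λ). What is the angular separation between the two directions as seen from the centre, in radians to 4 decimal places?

In radians: φ₁ = -0.8578, φ₂ = -0.4809, Δλ = 173.582° = 3.0296 rad.
Haversine: a = sin²(Δφ/2) + cos φ₁ cos φ₂ sin²(Δλ/2) = 0.0351 + (0.6541)(0.8866)(0.9969) = 0.61319.
Central angle c = 2·arcsin(√a) = 1.79916 rad.
So the angular separation is 1.7992 rad.

1.7992 rad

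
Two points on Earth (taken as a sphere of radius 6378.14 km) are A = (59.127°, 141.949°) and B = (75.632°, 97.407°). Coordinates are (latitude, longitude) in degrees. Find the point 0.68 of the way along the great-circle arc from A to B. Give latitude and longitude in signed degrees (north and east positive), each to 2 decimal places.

The central angle between A and B is δ = 0.3970 rad.
With f = 0.68, the slerp weights are sin((1−f)δ)/sin δ = 0.3277 and sin(fδ)/sin δ = 0.6897.
Weighted sum of the unit vectors: (0.3277)·(-0.4041,0.3163,0.8583) + (0.6897)·(-0.0320,0.2461,0.9687) = (-0.1545, 0.2734, 0.9494).
Converting back: φ = atan2(z, √(x²+y²)) = 71.70°, λ = atan2(y, x) = 119.47°.

71.70°, 119.47°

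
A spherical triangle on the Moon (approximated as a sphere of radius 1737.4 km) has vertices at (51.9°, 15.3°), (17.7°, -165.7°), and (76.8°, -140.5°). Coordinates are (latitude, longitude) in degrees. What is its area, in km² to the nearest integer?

339911 km²

Side lengths (central angles): a = 1.0554, b = 0.8794, c = 1.9267 rad; semiperimeter s = 1.9308.
By l'Huilier's theorem, tan(E/4) = √[tan(s/2) tan((s−a)/2) tan((s−b)/2) tan((s−c)/2)], giving spherical excess E = 0.1126 rad.
Area = E·R² = 0.1126 × (1737.4)² ≈ 339911 km².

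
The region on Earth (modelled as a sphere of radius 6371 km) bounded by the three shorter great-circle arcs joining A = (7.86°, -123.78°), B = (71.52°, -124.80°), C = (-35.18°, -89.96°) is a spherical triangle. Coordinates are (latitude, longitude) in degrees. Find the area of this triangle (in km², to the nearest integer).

Side lengths (central angles): a = 1.9111, b = 0.9349, c = 1.1111 rad; semiperimeter s = 1.9786.
By l'Huilier's theorem, tan(E/4) = √[tan(s/2) tan((s−a)/2) tan((s−b)/2) tan((s−c)/2)], giving spherical excess E = 0.4656 rad.
Area = E·R² = 0.4656 × (6371)² ≈ 18898539 km².

18898539 km²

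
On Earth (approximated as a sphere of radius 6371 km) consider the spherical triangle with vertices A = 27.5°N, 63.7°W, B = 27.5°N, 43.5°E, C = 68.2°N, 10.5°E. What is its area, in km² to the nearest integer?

17008742 km²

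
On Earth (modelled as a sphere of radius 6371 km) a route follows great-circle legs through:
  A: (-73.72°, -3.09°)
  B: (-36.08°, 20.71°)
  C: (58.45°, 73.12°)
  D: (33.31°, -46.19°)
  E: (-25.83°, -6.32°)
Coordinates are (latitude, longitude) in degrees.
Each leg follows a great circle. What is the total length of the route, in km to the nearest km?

32142 km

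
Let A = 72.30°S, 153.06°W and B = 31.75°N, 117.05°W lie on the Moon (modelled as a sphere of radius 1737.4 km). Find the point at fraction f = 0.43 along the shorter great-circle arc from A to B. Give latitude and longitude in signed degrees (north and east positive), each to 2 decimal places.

-28.38°, -127.76°

The central angle between A and B is δ = 1.8673 rad.
With f = 0.43, the slerp weights are sin((1−f)δ)/sin δ = 0.9144 and sin(fδ)/sin δ = 0.7522.
Weighted sum of the unit vectors: (0.9144)·(-0.2710,-0.1377,-0.9527) + (0.7522)·(-0.3867,-0.7573,0.5262) = (-0.5387, -0.6956, -0.4753).
Converting back: φ = atan2(z, √(x²+y²)) = -28.38°, λ = atan2(y, x) = -127.76°.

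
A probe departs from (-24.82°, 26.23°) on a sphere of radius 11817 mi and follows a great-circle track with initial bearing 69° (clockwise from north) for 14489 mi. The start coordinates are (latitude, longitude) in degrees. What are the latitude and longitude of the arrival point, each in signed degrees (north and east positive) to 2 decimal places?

Angular distance δ = d/R = 14489/11817 = 1.22611 rad; initial bearing θ = 1.2043 rad.
sin φ₂ = sin φ₁ cos δ + cos φ₁ sin δ cos θ = (-0.4198)(0.3379) + (0.9076)(0.9412)(0.3584) = 0.1643, so φ₂ = 9.46°.
Δλ = atan2(sin θ sin δ cos φ₁, cos δ − sin φ₁ sin φ₂) = atan2(0.7975, 0.4069) = 62.971°.
λ₂ = 26.230° + 62.971° = 89.20°.

9.46°, 89.20°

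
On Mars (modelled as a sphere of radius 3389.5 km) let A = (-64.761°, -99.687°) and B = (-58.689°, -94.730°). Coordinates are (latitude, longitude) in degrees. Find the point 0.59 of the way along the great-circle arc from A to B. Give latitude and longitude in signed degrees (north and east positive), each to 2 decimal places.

Central angle δ = 0.1135 rad. Interpolating on the sphere with fraction f = 0.59:
P = [sin((1−f)δ)·A + sin(fδ)·B] / sin δ = 0.4107·A + 0.5908·B in Cartesian coordinates,
giving P = (-0.0548, -0.4786, -0.8763), i.e. latitude -61.20°, longitude -96.53°.

-61.20°, -96.53°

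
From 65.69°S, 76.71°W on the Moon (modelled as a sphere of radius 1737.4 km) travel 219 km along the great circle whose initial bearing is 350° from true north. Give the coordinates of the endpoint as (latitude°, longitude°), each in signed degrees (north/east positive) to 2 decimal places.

Angular distance δ = d/R = 219/1737.4 = 0.12605 rad; initial bearing θ = 6.1087 rad.
sin φ₂ = sin φ₁ cos δ + cos φ₁ sin δ cos θ = (-0.9113)(0.9921) + (0.4117)(0.1257)(0.9848) = -0.8531, so φ₂ = -58.55°.
Δλ = atan2(sin θ sin δ cos φ₁, cos δ − sin φ₁ sin φ₂) = atan2(-0.0090, 0.2146) = -2.398°.
λ₂ = -76.710° − 2.398° = -79.11°.

-58.55°, -79.11°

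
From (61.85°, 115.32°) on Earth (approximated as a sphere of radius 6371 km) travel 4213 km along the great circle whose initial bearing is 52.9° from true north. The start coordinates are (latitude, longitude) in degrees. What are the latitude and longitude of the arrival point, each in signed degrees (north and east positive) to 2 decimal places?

Angular distance δ = d/R = 4213/6371 = 0.66128 rad; initial bearing θ = 0.9233 rad.
sin φ₂ = sin φ₁ cos δ + cos φ₁ sin δ cos θ = (0.8817)(0.7892) + (0.4718)(0.6141)(0.6032) = 0.8706, so φ₂ = 60.53°.
Δλ = atan2(sin θ sin δ cos φ₁, cos δ − sin φ₁ sin φ₂) = atan2(0.2311, 0.0216) = 84.669°.
λ₂ = 115.320° + 84.669° = 199.99° → -160.01° after wrapping to (−180°, 180°].

60.53°, -160.01°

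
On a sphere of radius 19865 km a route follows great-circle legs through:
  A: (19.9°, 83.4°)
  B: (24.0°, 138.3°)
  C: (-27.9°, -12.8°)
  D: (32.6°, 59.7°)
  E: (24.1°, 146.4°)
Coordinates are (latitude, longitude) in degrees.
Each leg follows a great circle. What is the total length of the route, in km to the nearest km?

128578 km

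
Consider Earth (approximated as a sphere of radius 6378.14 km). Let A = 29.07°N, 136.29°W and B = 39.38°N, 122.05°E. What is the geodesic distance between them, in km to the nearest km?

With latitudes φ₁ = 29.070°, φ₂ = 39.380° and longitude difference Δλ = -101.660°:
Haversine: a = sin²(Δφ/2) + cos φ₁ cos φ₂ sin²(Δλ/2) = 0.0081 + (0.8740)(0.7730)(0.6011) = 0.41413.
Central angle c = 2·arcsin(√a) = 1.39821 rad.
Distance = R·c = 6378.14 × 1.3982 ≈ 8918 km.

8918 km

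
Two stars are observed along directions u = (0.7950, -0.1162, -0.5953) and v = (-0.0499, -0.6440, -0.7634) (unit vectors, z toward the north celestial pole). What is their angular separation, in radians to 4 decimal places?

u·v = 0.4896; |u| = 1.0000, |v| = 1.0000.
cos θ = (u·v)/(|u||v|) = 0.4896, so θ = 1.0591 rad.

1.0591 rad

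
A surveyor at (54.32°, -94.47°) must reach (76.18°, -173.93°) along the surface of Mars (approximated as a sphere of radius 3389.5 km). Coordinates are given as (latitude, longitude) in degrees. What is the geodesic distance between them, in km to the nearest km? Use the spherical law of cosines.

2099 km

In radians: φ₁ = 0.9481, φ₂ = 1.3296, Δλ = -79.460° = -1.3868 rad.
cos c = sin φ₁ sin φ₂ + cos φ₁ cos φ₂ cos Δλ = (0.8123)(0.9711) + (0.5833)(0.2389)(0.1829) = 0.81426,
so c = arccos(0.81426) = 0.61935 rad.
Distance = R·c = 3389.5 × 0.6193 ≈ 2099 km.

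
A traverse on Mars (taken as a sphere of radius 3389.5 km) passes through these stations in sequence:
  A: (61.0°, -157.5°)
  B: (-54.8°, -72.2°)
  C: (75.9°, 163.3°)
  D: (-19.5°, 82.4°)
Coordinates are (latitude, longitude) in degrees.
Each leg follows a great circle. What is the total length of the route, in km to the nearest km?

23141 km

Leg A→B: central angle 2.3348 rad, distance 7913.7 km.
Leg B→C: central angle 2.6302 rad, distance 8915.1 km.
Leg C→D: central angle 1.8623 rad, distance 6312.4 km.
Total: 7913.7 + 8915.1 + 6312.4 ≈ 23141 km.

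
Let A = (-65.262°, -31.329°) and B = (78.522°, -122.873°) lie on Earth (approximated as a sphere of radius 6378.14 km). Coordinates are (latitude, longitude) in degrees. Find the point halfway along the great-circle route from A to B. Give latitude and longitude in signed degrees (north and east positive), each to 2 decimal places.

8.90°, -57.04°

The central angle between A and B is δ = 2.6732 rad.
With f = 0.5, the slerp weights are sin((1−f)δ)/sin δ = 2.1548 and sin(fδ)/sin δ = 2.1548.
Weighted sum of the unit vectors: (2.1548)·(0.3575,-0.2176,-0.9082) + (2.1548)·(-0.1080,-0.1671,0.9800) = (0.5375, -0.8290, 0.1546).
Converting back: φ = atan2(z, √(x²+y²)) = 8.90°, λ = atan2(y, x) = -57.04°.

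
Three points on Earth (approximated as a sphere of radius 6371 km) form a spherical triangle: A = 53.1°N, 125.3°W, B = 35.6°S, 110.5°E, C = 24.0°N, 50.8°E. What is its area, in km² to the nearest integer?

106207871 km²

Side lengths (central angles): a = 1.4324, b = 1.7946, c = 2.4038 rad; semiperimeter s = 2.8154.
By l'Huilier's theorem, tan(E/4) = √[tan(s/2) tan((s−a)/2) tan((s−b)/2) tan((s−c)/2)], giving spherical excess E = 2.6166 rad.
Area = E·R² = 2.6166 × (6371)² ≈ 106207871 km².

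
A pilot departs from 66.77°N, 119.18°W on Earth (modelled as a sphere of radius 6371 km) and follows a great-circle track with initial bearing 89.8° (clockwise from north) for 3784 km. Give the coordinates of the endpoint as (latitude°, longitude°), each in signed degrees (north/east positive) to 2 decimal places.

49.67°, -59.33°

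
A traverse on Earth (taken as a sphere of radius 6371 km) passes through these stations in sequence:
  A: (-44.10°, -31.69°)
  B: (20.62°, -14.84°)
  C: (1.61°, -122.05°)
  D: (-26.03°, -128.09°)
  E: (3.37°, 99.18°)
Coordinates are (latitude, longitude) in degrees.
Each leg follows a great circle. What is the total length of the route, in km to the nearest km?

36655 km

Leg A→B: central angle 1.1613 rad, distance 7398.4 km.
Leg B→C: central angle 1.8410 rad, distance 11728.9 km.
Leg C→D: central angle 0.4930 rad, distance 3141.2 km.
Leg D→E: central angle 2.2581 rad, distance 14386.4 km.
Total: 7398.4 + 11728.9 + 3141.2 + 14386.4 ≈ 36655 km.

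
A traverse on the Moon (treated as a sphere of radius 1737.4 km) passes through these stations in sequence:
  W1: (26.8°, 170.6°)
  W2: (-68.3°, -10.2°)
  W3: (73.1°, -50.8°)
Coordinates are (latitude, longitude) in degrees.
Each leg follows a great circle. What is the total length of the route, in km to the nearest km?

8561 km

Leg W1→W2: central angle 2.4172 rad, distance 4199.7 km.
Leg W2→W3: central angle 2.5105 rad, distance 4361.8 km.
Total: 4199.7 + 4361.8 ≈ 8561 km.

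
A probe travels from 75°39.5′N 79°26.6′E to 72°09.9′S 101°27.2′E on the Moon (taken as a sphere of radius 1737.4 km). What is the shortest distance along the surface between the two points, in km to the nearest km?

4501 km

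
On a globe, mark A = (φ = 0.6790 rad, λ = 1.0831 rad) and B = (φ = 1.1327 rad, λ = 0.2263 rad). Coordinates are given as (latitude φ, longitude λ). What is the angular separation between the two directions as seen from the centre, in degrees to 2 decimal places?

Let φ₁ = 0.6790 rad, φ₂ = 1.1327 rad, and Δλ = -0.8568 rad.
cos c = sin φ₁ sin φ₂ + cos φ₁ cos φ₂ cos Δλ = (0.6280)(0.9056) + (0.7782)(0.4242)(0.6549) = 0.78489,
so c = arccos(0.78489) = 0.66827 rad.
So the angular separation is 38.29°.

38.29°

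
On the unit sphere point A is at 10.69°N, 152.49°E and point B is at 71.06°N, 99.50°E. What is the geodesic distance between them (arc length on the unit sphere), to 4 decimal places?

With latitudes φ₁ = 10.690°, φ₂ = 71.060° and longitude difference Δλ = -52.990°:
Haversine: a = sin²(Δφ/2) + cos φ₁ cos φ₂ sin²(Δλ/2) = 0.2528 + (0.9826)(0.3246)(0.1990) = 0.31628.
Central angle c = 2·arcsin(√a) = 1.19454 rad.
On the unit sphere the arc length equals the central angle: 1.1945.

1.1945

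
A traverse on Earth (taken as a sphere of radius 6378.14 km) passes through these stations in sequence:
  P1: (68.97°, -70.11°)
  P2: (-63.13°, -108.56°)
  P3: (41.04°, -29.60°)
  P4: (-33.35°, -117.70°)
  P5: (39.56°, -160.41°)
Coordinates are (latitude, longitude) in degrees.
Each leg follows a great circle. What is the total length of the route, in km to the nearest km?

Leg P1→P2: central angle 2.3541 rad, distance 15014.5 km.
Leg P2→P3: central angle 2.1181 rad, distance 13509.8 km.
Leg P3→P4: central angle 1.9178 rad, distance 12231.9 km.
Leg P4→P5: central angle 1.4474 rad, distance 9231.7 km.
Total: 15014.5 + 13509.8 + 12231.9 + 9231.7 ≈ 49988 km.

49988 km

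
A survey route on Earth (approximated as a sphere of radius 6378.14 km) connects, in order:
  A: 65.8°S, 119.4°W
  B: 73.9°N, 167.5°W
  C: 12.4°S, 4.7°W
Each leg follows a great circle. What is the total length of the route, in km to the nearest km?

Leg A→B: central angle 2.4988 rad, distance 15937.7 km.
Leg B→C: central angle 2.0545 rad, distance 13103.8 km.
Total: 15937.7 + 13103.8 ≈ 29042 km.

29042 km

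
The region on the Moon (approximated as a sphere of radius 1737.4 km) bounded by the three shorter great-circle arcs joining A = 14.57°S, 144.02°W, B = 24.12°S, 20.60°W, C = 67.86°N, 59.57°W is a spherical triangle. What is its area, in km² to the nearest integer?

7465984 km²

Side lengths (central angles): a = 1.6821, b = 1.7698, c = 1.9646 rad; semiperimeter s = 2.7083.
By l'Huilier's theorem, tan(E/4) = √[tan(s/2) tan((s−a)/2) tan((s−b)/2) tan((s−c)/2)], giving spherical excess E = 2.4734 rad.
Area = E·R² = 2.4734 × (1737.4)² ≈ 7465984 km².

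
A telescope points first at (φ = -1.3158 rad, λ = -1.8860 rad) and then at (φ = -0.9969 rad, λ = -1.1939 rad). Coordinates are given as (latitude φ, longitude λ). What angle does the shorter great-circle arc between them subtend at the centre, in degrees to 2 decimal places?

23.35°

In radians: φ₁ = -1.3158, φ₂ = -0.9969, Δλ = 39.654° = 0.6921 rad.
cos c = sin φ₁ sin φ₂ + cos φ₁ cos φ₂ cos Δλ = (-0.9677)(-0.8398) + (0.2522)(0.5429)(0.7699) = 0.91807,
so c = arccos(0.91807) = 0.40761 rad.
So the angular separation is 23.35°.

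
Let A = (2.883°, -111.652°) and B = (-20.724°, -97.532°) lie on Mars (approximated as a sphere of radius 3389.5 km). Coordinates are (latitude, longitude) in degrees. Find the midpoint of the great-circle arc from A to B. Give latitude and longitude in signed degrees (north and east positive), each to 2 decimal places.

-8.99°, -104.82°

Central angle δ = 0.4776 rad. Interpolating on the sphere with fraction f = 0.5:
P = [sin((1−f)δ)·A + sin(fδ)·B] / sin δ = 0.5146·A + 0.5146·B in Cartesian coordinates,
giving P = (-0.2527, -0.9548, -0.1562), i.e. latitude -8.99°, longitude -104.82°.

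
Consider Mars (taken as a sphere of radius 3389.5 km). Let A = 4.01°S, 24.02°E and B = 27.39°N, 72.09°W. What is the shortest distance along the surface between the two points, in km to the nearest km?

Let φ₁ = -0.0700 rad, φ₂ = 0.4780 rad, and Δλ = -1.6774 rad.
cos c = sin φ₁ sin φ₂ + cos φ₁ cos φ₂ cos Δλ = (-0.0699)(0.4600) + (0.9976)(0.8879)(-0.1064) = -0.12645,
so c = arccos(-0.12645) = 1.69758 rad.
Distance = R·c = 3389.5 × 1.6976 ≈ 5754 km.

5754 km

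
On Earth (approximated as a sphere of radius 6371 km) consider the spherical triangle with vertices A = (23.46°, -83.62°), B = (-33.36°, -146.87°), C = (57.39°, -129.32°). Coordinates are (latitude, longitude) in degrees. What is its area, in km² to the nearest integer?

Side lengths (central angles): a = 1.6048, b = 0.8222, c = 1.4445 rad; semiperimeter s = 1.9358.
By l'Huilier's theorem, tan(E/4) = √[tan(s/2) tan((s−a)/2) tan((s−b)/2) tan((s−c)/2)], giving spherical excess E = 0.7686 rad.
Area = E·R² = 0.7686 × (6371)² ≈ 31198781 km².

31198781 km²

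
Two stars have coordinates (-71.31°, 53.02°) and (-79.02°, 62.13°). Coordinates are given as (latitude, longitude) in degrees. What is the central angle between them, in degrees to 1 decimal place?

8.0°

Let φ₁ = -1.2446 rad, φ₂ = -1.3792 rad, and Δλ = 0.1590 rad.
cos c = sin φ₁ sin φ₂ + cos φ₁ cos φ₂ cos Δλ = (-0.9473)(-0.9817) + (0.3204)(0.1905)(0.9874) = 0.99019,
so c = arccos(0.99019) = 0.14019 rad.
So the angular separation is 8.0°.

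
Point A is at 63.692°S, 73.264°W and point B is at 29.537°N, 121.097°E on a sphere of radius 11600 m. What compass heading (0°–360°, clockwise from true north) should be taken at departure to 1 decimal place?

201.9°

Δλ = -165.639° = -2.8909 rad.
y = sin Δλ · cos φ₂ = (-0.2480)(0.8700) = -0.2158
x = cos φ₁ sin φ₂ − sin φ₁ cos φ₂ cos Δλ = (0.4432)(0.4930) − (-0.8964)(0.8700)(-0.9688) = -0.5371
θ = atan2(y, x) = -158.11°; adding 360° gives 201.9°.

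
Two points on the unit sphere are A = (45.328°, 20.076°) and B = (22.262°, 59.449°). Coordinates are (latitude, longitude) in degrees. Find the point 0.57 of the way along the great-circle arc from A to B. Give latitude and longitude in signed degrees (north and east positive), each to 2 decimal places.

The central angle between A and B is δ = 0.6882 rad.
With f = 0.57, the slerp weights are sin((1−f)δ)/sin δ = 0.4591 and sin(fδ)/sin δ = 0.6019.
Weighted sum of the unit vectors: (0.4591)·(0.6603,0.2413,0.7111) + (0.6019)·(0.4704,0.7970,0.3788) = (0.5863, 0.5905, 0.5545).
Converting back: φ = atan2(z, √(x²+y²)) = 33.68°, λ = atan2(y, x) = 45.20°.

33.68°, 45.20°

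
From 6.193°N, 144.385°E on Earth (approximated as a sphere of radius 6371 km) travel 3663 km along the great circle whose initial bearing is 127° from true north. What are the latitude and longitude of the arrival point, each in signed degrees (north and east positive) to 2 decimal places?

-13.58°, 170.92°

Angular distance δ = d/R = 3663/6371 = 0.57495 rad; initial bearing θ = 2.2166 rad.
sin φ₂ = sin φ₁ cos δ + cos φ₁ sin δ cos θ = (0.1079)(0.8392) + (0.9942)(0.5438)(-0.6018) = -0.2348, so φ₂ = -13.58°.
Δλ = atan2(sin θ sin δ cos φ₁, cos δ − sin φ₁ sin φ₂) = atan2(0.4318, 0.8646) = 26.538°.
λ₂ = 144.385° + 26.538° = 170.92°.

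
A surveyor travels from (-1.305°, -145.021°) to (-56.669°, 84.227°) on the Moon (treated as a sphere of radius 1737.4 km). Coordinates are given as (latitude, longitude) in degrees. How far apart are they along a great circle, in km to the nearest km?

In radians: φ₁ = -0.0228, φ₂ = -0.9891, Δλ = -130.752° = -2.2821 rad.
cos c = sin φ₁ sin φ₂ + cos φ₁ cos φ₂ cos Δλ = (-0.0228)(-0.8355) + (0.9997)(0.5495)(-0.6528) = -0.33957,
so c = arccos(-0.33957) = 1.91725 rad.
Distance = R·c = 1737.4 × 1.9173 ≈ 3331 km.

3331 km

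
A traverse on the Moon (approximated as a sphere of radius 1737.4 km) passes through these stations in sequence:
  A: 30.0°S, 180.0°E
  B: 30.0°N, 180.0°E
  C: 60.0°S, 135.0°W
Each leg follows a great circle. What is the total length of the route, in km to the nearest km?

Leg A→B: central angle 1.0472 rad, distance 1819.4 km.
Leg B→C: central angle 1.6980 rad, distance 2950.0 km.
Total: 1819.4 + 2950.0 ≈ 4769 km.

4769 km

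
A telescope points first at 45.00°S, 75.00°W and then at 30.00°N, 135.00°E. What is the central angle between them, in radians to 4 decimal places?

Let φ₁ = -0.7854 rad, φ₂ = 0.5236 rad, and Δλ = -2.6180 rad.
Haversine: a = sin²(Δφ/2) + cos φ₁ cos φ₂ sin²(Δλ/2) = 0.3706 + (0.7071)(0.8660)(0.9330) = 0.94194.
Central angle c = 2·arcsin(√a) = 2.65490 rad.
So the angular separation is 2.6549 rad.

2.6549 rad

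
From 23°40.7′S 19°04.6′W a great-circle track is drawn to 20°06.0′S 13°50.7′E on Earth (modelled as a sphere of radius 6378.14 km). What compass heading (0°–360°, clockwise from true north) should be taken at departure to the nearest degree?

With φ₁ = -0.4133, φ₂ = -0.3508, Δλ = 0.5746 rad, the forward-azimuth formula gives
θ = atan2( sin Δλ cos φ₂ , cos φ₁ sin φ₂ − sin φ₁ cos φ₂ cos Δλ ) = atan2(0.5104, 0.0018) = 89.79°.
So the initial bearing is 90°.

90°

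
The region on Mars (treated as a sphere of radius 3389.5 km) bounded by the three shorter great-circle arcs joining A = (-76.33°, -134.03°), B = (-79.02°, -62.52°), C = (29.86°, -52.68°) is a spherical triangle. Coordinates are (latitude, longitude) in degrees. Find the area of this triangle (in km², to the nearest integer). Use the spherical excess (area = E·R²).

3691996 km²

Side lengths (central angles): a = 1.9029, b = 2.0409, c = 0.2530 rad; semiperimeter s = 2.0984.
By l'Huilier's theorem, tan(E/4) = √[tan(s/2) tan((s−a)/2) tan((s−b)/2) tan((s−c)/2)], giving spherical excess E = 0.3214 rad.
Area = E·R² = 0.3214 × (3389.5)² ≈ 3691996 km².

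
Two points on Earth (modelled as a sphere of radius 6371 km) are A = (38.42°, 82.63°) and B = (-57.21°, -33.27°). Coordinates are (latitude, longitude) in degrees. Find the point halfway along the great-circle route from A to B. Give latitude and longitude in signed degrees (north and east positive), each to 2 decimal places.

The central angle between A and B is δ = 2.3571 rad.
With f = 0.5, the slerp weights are sin((1−f)δ)/sin δ = 1.3080 and sin(fδ)/sin δ = 1.3080.
Weighted sum of the unit vectors: (1.3080)·(0.1005,0.7770,0.6214) + (1.3080)·(0.4528,-0.2971,-0.8407) = (0.7237, 0.6277, -0.2868).
Converting back: φ = atan2(z, √(x²+y²)) = -16.66°, λ = atan2(y, x) = 40.94°.

-16.66°, 40.94°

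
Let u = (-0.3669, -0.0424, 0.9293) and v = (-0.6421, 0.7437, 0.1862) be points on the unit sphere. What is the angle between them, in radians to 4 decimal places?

1.1842 rad

u·v = 0.3771; |u| = 1.0000, |v| = 1.0000.
cos θ = (u·v)/(|u||v|) = 0.3771, so θ = 1.1842 rad.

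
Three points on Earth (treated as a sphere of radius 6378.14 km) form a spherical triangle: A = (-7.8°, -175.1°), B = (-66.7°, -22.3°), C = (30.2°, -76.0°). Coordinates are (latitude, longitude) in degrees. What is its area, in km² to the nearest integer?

100700714 km²

Side lengths (central angles): a = 1.8334, b = 1.7759, c = 1.7966 rad; semiperimeter s = 2.7030.
By l'Huilier's theorem, tan(E/4) = √[tan(s/2) tan((s−a)/2) tan((s−b)/2) tan((s−c)/2)], giving spherical excess E = 2.4754 rad.
Area = E·R² = 2.4754 × (6378.14)² ≈ 100700714 km².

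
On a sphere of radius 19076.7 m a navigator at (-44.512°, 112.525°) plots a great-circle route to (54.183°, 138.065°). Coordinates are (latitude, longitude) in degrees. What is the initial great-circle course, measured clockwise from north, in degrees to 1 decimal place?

14.9°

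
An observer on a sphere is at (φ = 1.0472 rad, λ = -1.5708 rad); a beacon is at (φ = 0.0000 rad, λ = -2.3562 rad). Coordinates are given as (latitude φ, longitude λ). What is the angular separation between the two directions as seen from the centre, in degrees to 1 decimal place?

With latitudes φ₁ = 60.000°, φ₂ = 0.000° and longitude difference Δλ = -45.000°:
Haversine: a = sin²(Δφ/2) + cos φ₁ cos φ₂ sin²(Δλ/2) = 0.2500 + (0.5000)(1.0000)(0.1464) = 0.32322.
Central angle c = 2·arcsin(√a) = 1.20943 rad.
So the angular separation is 69.3°.

69.3°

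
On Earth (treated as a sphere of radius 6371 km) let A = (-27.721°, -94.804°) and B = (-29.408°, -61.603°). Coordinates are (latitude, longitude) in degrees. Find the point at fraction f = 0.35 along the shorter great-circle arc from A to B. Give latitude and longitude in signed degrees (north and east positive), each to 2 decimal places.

The central angle between A and B is δ = 0.5081 rad.
With f = 0.35, the slerp weights are sin((1−f)δ)/sin δ = 0.6666 and sin(fδ)/sin δ = 0.3636.
Weighted sum of the unit vectors: (0.6666)·(-0.0741,-0.8821,-0.4652) + (0.3636)·(0.4143,-0.7663,-0.4910) = (0.1012, -0.8666, -0.4886).
Converting back: φ = atan2(z, √(x²+y²)) = -29.25°, λ = atan2(y, x) = -83.34°.

-29.25°, -83.34°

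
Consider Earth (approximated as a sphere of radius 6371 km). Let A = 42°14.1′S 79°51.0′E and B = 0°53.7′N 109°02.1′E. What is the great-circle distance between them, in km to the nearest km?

5617 km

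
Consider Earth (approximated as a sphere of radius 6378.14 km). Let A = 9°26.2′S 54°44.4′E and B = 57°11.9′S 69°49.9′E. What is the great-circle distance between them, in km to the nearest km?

5474 km

In radians: φ₁ = -0.1647, φ₂ = -0.9983, Δλ = 15.092° = 0.2634 rad.
cos c = sin φ₁ sin φ₂ + cos φ₁ cos φ₂ cos Δλ = (-0.1640)(-0.8406) + (0.9865)(0.5417)(0.9655) = 0.65378,
so c = arccos(0.65378) = 0.85822 rad.
Distance = R·c = 6378.14 × 0.8582 ≈ 5474 km.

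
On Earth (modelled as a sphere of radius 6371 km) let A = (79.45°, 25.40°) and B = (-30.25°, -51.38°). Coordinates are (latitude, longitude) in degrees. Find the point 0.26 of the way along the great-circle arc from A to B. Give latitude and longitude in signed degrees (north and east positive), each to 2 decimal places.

54.79°, -31.05°

The central angle between A and B is δ = 2.0478 rad.
With f = 0.26, the slerp weights are sin((1−f)δ)/sin δ = 1.1239 and sin(fδ)/sin δ = 0.5714.
Weighted sum of the unit vectors: (1.1239)·(0.1654,0.0785,0.9831) + (0.5714)·(0.5392,-0.6749,-0.5038) = (0.4940, -0.2974, 0.8170).
Converting back: φ = atan2(z, √(x²+y²)) = 54.79°, λ = atan2(y, x) = -31.05°.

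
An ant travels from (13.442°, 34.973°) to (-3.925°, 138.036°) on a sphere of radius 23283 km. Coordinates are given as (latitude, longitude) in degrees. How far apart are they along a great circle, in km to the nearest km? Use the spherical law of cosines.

42101 km

Let φ₁ = 0.2346 rad, φ₂ = -0.0685 rad, and Δλ = 1.7988 rad.
cos c = sin φ₁ sin φ₂ + cos φ₁ cos φ₂ cos Δλ = (0.2325)(-0.0685) + (0.9726)(0.9977)(-0.2260) = -0.23523,
so c = arccos(-0.23523) = 1.80825 rad.
Distance = R·c = 23283 × 1.8082 ≈ 42101 km.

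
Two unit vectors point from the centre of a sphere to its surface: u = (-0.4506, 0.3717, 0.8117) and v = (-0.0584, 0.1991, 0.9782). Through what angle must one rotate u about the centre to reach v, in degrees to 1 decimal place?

26.6°

u·v = 0.8943; |u| = 1.0000, |v| = 1.0000.
cos θ = (u·v)/(|u||v|) = 0.8943, so θ = 26.6°.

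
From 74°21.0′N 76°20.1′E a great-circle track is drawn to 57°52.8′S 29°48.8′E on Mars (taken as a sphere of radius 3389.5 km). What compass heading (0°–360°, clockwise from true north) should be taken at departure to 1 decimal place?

With φ₁ = 1.2977, φ₂ = -1.0102, Δλ = -0.8120 rad, the forward-azimuth formula gives
θ = atan2( sin Δλ cos φ₂ , cos φ₁ sin φ₂ − sin φ₁ cos φ₂ cos Δλ ) = atan2(-0.3858, -0.5808) = -146.40°.
Adding 360° brings this into [0°, 360°): 213.6°.

213.6°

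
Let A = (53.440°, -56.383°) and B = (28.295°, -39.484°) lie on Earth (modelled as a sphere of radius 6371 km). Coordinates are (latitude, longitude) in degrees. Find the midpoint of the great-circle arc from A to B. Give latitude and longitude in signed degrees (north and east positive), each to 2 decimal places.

41.17°, -46.29°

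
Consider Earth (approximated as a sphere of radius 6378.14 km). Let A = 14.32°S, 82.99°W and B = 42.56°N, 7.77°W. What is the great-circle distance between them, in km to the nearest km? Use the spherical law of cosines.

Let φ₁ = -0.2499 rad, φ₂ = 0.7428 rad, and Δλ = 1.3128 rad.
cos c = sin φ₁ sin φ₂ + cos φ₁ cos φ₂ cos Δλ = (-0.2473)(0.6764) + (0.9689)(0.7366)(0.2551) = 0.01478,
so c = arccos(0.01478) = 1.55602 rad.
Distance = R·c = 6378.14 × 1.5560 ≈ 9925 km.

9925 km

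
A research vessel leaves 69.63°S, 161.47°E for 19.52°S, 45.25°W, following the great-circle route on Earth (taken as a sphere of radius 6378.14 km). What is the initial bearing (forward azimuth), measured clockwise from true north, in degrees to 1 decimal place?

154.9°

Δλ = 153.280° = 2.6752 rad.
y = sin Δλ · cos φ₂ = (0.4496)(0.9425) = 0.4238
x = cos φ₁ sin φ₂ − sin φ₁ cos φ₂ cos Δλ = (0.3481)(-0.3341) − (-0.9375)(0.9425)(-0.8932) = -0.9055
θ = atan2(y, x) = 154.92°, so the bearing is 154.9°.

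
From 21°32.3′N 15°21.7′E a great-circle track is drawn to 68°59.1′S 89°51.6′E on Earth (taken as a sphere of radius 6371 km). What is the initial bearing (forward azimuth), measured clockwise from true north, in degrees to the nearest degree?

159°

Δλ = 74.498° = 1.3002 rad.
y = sin Δλ · cos φ₂ = (0.9636)(0.3586) = 0.3456
x = cos φ₁ sin φ₂ − sin φ₁ cos φ₂ cos Δλ = (0.9302)(-0.9335) − (0.3671)(0.3586)(0.2673) = -0.9035
θ = atan2(y, x) = 159.07°, so the bearing is 159°.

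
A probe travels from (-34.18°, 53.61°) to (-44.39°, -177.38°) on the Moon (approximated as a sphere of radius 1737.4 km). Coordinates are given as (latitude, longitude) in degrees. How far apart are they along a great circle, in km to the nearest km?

Let φ₁ = -0.5966 rad, φ₂ = -0.7748 rad, and Δλ = 2.2516 rad.
Haversine: a = sin²(Δφ/2) + cos φ₁ cos φ₂ sin²(Δλ/2) = 0.0079 + (0.8273)(0.7146)(0.8147) = 0.48956.
Central angle c = 2·arcsin(√a) = 1.54991 rad.
Distance = R·c = 1737.4 × 1.5499 ≈ 2693 km.

2693 km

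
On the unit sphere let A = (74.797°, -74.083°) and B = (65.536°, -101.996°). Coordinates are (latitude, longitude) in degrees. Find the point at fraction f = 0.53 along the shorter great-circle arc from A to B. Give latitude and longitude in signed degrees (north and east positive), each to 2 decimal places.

Central angle δ = 0.2271 rad. Interpolating on the sphere with fraction f = 0.53:
P = [sin((1−f)δ)·A + sin(fδ)·B] / sin δ = 0.4732·A + 0.5333·B in Cartesian coordinates,
giving P = (-0.0119, -0.3354, 0.9420), i.e. latitude 70.39°, longitude -92.03°.

70.39°, -92.03°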